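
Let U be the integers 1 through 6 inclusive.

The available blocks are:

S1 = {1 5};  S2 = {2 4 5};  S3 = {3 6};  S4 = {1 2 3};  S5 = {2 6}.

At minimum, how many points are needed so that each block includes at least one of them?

Take H = {1, 2, 3}. Each listed block contains at least one of these, so H is a hitting set of size 3.
No choice of 2 points meets every block, so 3 is the minimum.

3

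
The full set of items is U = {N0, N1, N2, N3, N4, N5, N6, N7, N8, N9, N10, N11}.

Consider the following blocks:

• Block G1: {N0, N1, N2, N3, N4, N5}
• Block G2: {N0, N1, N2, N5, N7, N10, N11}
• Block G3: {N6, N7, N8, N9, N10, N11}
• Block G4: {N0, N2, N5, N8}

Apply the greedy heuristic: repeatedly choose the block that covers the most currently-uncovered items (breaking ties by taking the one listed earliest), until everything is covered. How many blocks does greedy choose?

Greedy: pick G2 (covers 7 new) → pick G3 (covers 3 new) → pick G1 (covers 2 new). Total picks: 3.
(The true minimum cover uses only 2 blocks, so greedy is not optimal here.)

3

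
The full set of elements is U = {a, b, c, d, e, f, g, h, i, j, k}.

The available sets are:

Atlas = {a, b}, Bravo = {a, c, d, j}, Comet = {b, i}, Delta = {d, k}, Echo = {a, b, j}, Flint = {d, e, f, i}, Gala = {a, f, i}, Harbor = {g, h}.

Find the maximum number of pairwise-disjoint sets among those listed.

3

Bravo, Comet, Harbor are pairwise disjoint (Bravo={a,c,d,j}; Comet={b,i}; Harbor={g,h}).
Every remaining set overlaps one of these, and no 4 of the listed sets are pairwise disjoint, so 3 is the maximum.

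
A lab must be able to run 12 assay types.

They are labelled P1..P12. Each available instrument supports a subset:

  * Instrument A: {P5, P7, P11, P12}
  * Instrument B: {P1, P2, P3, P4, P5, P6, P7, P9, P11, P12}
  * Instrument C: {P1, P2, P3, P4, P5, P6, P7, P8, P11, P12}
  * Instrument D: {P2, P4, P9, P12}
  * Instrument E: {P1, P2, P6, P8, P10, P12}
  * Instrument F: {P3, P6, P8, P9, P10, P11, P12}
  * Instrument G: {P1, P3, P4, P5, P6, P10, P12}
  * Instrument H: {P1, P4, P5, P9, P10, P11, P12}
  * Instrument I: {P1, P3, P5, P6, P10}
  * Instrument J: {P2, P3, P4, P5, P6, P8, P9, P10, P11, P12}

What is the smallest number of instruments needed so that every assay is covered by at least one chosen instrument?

Take {C, J}. Their union is {P1, P2, P3, P4, P5, P6, P7, P8, P9, P10, P11, P12}, which is all 12 assays.
No single instrument has all 12 assays (the largest, B, has 10), so 2 is optimal.

2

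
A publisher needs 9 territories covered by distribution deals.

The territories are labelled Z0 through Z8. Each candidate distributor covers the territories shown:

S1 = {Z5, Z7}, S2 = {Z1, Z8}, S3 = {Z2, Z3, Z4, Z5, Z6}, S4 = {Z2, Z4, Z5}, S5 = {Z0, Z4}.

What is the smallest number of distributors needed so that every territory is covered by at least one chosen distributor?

Take {S1, S2, S3, S5}. Their union is {Z0, Z1, Z2, Z3, Z4, Z5, Z6, Z7, Z8}, which is all 9 territories.
No 3 of the 5 distributors cover everything (all 10 combinations miss at least one territory), so 4 is optimal.

4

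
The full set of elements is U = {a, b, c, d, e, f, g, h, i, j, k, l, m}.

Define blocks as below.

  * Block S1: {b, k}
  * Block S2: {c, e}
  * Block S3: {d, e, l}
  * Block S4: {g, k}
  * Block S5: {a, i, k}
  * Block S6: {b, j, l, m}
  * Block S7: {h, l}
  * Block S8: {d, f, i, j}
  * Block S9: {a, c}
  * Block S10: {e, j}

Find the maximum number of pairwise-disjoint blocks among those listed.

S1, S7, S8, S9 are pairwise disjoint (S1={b,k}; S7={h,l}; S8={d,f,i,j}; S9={a,c}).
Every remaining block overlaps one of these, and no 5 of the listed blocks are pairwise disjoint, so 4 is the maximum.

4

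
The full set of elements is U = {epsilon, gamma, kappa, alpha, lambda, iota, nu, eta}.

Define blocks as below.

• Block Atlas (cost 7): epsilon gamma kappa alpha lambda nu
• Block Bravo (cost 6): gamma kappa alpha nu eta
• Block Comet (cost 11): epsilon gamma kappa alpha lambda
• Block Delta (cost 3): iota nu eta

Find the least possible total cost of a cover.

10

Atlas, Delta together cover every element (Atlas ∪ Delta = {epsilon, gamma, kappa, alpha, lambda, iota, nu, eta}); total cost 7 + 3 = 10.
No covering selection has total cost below 10.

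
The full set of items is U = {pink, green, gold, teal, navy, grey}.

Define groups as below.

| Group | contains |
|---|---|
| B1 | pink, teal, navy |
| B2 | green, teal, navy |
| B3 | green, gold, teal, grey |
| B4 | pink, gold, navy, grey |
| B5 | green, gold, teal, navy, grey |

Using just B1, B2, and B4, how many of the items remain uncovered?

0

Union of B1, B2, B4 = {pink, green, gold, teal, navy, grey} — that's every item, so 0 are uncovered.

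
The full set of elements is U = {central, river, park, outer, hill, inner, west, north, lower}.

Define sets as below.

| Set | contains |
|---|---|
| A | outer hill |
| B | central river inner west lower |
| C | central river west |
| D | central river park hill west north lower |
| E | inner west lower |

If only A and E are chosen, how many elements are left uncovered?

Union of A, E = {outer, hill, inner, west, lower}.
Not covered: central, river, park, north — 4 elements.

4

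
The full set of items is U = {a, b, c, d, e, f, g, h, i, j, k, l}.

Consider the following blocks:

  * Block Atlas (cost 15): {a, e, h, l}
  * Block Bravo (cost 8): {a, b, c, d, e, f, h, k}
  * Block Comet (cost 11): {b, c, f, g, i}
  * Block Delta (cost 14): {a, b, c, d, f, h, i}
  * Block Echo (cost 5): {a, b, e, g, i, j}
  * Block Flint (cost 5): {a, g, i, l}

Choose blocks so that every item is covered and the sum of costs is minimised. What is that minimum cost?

18

Bravo, Echo, Flint together cover every item (Bravo ∪ Echo ∪ Flint = {a, b, c, d, e, f, g, h, i, j, k, l}); total cost 8 + 5 + 5 = 18.
No covering selection has total cost below 18.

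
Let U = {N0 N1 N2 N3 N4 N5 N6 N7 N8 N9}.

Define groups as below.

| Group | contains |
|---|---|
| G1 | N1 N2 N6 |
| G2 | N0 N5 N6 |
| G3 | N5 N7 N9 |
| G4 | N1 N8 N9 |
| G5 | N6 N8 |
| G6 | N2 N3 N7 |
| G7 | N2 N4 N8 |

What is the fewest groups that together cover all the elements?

G2, G4, G6, and G7 cover everything between them: the union {N0, N1, N2, N3, N4, N5, N6, N7, N8, N9} is all of U.
Each group has at most 3 elements, and 3·3 = 9 < 10 — so at least 4 groups are needed, and 4 is optimal.

4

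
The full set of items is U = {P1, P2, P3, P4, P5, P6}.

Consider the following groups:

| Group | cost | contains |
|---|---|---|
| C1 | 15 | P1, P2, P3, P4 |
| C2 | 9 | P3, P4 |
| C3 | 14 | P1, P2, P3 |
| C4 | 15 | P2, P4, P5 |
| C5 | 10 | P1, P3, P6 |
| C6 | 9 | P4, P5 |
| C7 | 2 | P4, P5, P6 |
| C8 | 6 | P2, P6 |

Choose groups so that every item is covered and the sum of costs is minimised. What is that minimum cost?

C3, C7 together cover every item (C3 ∪ C7 = {P1, P2, P3, P4, P5, P6}); total cost 14 + 2 = 16.
No covering selection has total cost below 16.

16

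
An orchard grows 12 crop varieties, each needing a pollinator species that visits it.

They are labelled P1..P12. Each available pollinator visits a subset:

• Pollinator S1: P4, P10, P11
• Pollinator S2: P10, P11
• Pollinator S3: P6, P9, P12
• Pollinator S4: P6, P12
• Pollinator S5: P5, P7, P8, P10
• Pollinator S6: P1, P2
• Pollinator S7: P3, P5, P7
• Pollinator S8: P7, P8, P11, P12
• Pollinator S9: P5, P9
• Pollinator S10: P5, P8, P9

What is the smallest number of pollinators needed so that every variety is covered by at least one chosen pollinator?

5

S1 and S3 and S5 and S6 and S7 together: S1 ∪ S3 ∪ S5 ∪ S6 ∪ S7 = {P1, P2, P3, P4, P5, P6, P7, P8, P9, P10, P11, P12} — every variety is covered.
No 4 of the 10 pollinators cover everything (all 210 combinations miss at least one variety), so 5 is optimal.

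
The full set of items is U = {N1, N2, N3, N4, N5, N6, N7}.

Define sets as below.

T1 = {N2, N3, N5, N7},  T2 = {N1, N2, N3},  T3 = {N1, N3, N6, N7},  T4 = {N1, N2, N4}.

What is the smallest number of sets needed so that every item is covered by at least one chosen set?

Take {T1, T3, T4}. Their union is {N1, N2, N3, N4, N5, N6, N7}, which is all 7 items.
Only T4 contains N4, so T4 is forced; the remaining 4 items need at least 2 more sets (each remaining set adds at most 3) — so at least 3 sets are needed, and 3 is optimal.

3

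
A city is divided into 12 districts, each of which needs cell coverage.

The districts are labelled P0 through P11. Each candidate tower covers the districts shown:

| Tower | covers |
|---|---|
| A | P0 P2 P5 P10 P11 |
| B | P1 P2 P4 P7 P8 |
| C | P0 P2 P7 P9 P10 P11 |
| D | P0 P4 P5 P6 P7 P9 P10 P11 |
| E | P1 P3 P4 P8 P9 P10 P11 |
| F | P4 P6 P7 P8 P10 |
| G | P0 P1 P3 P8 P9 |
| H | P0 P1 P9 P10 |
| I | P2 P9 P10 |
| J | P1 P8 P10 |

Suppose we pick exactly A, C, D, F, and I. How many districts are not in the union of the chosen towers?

Union of A, C, D, F, I = {P0, P2, P4, P5, P6, P7, P8, P9, P10, P11}.
Not covered: P1, P3 — 2 districts.

2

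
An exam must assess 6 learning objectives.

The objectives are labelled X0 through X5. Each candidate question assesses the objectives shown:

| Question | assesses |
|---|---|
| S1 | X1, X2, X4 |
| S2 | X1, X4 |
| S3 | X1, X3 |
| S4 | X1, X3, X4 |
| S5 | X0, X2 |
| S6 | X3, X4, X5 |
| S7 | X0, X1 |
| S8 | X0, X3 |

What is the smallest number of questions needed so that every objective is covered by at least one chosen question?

S4 and S5 and S6 together: S4 ∪ S5 ∪ S6 = {X0, X1, X2, X3, X4, X5} — every objective is covered.
Only S6 contains X5, so S6 is forced; the remaining 3 objectives need at least 2 more questions (each remaining question adds at most 2) — so at least 3 questions are needed, and 3 is optimal.

3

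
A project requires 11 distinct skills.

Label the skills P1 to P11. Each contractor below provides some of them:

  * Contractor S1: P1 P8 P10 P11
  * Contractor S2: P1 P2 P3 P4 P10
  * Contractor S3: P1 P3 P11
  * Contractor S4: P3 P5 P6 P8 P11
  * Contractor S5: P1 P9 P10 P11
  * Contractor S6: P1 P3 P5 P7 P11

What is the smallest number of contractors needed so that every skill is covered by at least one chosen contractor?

S2 and S4 and S5 and S6 together: S2 ∪ S4 ∪ S5 ∪ S6 = {P1, P2, P3, P4, P5, P6, P7, P8, P9, P10, P11} — every skill is covered.
No 3 of the 6 contractors cover everything (all 20 combinations miss at least one skill), so 4 is optimal.

4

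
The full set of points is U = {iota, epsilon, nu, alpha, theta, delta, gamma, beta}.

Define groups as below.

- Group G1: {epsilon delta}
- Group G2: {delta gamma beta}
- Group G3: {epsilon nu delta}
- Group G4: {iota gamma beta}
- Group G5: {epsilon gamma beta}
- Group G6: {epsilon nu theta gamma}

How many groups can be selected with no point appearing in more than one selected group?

2

G1, G4 are pairwise disjoint (G1={epsilon,delta}; G4={iota,gamma,beta}).
Every remaining group overlaps one of these, and no 3 of the listed groups are pairwise disjoint, so 2 is the maximum.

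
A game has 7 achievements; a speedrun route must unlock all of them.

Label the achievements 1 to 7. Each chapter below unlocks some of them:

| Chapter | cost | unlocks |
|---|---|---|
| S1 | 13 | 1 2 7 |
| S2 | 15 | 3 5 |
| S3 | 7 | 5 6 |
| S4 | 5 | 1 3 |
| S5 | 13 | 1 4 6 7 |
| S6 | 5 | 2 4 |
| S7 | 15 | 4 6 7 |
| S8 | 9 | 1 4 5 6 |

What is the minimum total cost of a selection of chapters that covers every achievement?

27

S1, S4, S8 together cover every achievement (S1 ∪ S4 ∪ S8 = {1, 2, 3, 4, 5, 6, 7}); total cost 13 + 5 + 9 = 27.
The greedy pick S8, S4, S6, S1 costs 32; no covering selection beats 27.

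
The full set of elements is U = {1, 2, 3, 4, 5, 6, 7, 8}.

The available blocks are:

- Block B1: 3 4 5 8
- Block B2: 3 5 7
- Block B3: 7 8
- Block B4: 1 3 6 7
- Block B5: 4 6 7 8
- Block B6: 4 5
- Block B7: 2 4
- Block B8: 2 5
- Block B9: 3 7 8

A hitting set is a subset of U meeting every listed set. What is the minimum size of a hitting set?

H = {2, 4, 7} meets every block (each contains at least one member of H), and |H| = 3.
No choice of 2 elements meets every block, so 3 is the minimum.

3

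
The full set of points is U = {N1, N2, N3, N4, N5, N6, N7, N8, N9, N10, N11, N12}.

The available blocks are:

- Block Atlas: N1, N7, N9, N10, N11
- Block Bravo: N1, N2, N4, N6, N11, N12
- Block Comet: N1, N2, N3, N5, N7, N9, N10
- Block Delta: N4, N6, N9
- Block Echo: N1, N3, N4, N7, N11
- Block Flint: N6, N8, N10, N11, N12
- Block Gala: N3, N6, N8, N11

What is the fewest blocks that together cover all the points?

Comet, Echo, and Flint cover everything between them: the union {N1, N2, N3, N4, N5, N6, N7, N8, N9, N10, N11, N12} is all of U.
Only Comet contains N5, so Comet is forced; the remaining 5 points need at least 2 more blocks (each remaining block adds at most 4) — so at least 3 blocks are needed, and 3 is optimal.

3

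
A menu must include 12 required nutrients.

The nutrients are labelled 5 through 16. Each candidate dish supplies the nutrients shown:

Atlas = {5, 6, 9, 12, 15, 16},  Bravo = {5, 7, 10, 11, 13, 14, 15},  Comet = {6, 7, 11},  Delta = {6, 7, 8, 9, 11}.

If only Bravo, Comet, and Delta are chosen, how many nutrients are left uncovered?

2

Union of Bravo, Comet, Delta = {5, 6, 7, 8, 9, 10, 11, 13, 14, 15}.
Not covered: 12, 16 — 2 nutrients.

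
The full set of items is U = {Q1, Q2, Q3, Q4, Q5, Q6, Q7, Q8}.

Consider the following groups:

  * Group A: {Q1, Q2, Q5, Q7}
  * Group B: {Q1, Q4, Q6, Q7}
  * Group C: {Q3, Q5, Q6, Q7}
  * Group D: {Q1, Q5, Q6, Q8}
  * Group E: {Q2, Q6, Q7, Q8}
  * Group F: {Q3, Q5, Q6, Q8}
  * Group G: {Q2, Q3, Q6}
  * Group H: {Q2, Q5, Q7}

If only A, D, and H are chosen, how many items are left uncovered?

2

Union of A, D, H = {Q1, Q2, Q5, Q6, Q7, Q8}.
Not covered: Q3, Q4 — 2 items.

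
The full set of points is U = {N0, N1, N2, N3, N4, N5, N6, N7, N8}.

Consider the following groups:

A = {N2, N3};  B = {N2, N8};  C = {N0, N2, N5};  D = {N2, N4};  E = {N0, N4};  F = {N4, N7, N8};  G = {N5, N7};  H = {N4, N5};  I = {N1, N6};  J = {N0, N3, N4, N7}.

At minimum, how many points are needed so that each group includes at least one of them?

Take T = {N1, N2, N4, N7}. Each listed group contains at least one of these, so T is a hitting set of size 4.
The groups B, E, G, I are pairwise disjoint, so any hitting set needs a separate point for each — at least 4. Hence 4 is optimal.

4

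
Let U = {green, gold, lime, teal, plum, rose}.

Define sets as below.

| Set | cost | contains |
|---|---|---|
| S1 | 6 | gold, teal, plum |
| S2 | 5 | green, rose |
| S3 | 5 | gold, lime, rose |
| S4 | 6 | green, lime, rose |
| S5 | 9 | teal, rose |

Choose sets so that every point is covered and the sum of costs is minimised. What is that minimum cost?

12

S1, S4 together cover every point (S1 ∪ S4 = {green, gold, lime, teal, plum, rose}); total cost 6 + 6 = 12.
The greedy pick S3, S1, S2 costs 16; no covering selection beats 12.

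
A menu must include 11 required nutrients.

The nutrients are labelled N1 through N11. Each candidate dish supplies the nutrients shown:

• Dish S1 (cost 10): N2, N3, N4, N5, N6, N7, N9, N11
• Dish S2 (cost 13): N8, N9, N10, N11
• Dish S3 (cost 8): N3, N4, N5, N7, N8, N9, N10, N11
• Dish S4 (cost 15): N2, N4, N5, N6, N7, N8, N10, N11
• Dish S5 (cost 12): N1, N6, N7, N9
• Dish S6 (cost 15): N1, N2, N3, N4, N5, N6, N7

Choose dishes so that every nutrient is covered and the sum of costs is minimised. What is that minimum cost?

S3, S6 together cover every nutrient (S3 ∪ S6 = {N1, N2, N3, N4, N5, N6, N7, N8, N9, N10, N11}); total cost 8 + 15 = 23.
The greedy pick S3, S1, S5 costs 30; no covering selection beats 23.

23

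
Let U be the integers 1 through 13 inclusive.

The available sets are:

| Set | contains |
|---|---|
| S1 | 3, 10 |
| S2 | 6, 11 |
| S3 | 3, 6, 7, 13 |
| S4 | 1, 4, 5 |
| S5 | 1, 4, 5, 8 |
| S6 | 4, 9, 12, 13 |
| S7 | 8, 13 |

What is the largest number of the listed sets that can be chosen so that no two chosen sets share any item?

4

S1, S2, S4, S7 are pairwise disjoint (S1={3,10}; S2={6,11}; S4={1,4,5}; S7={8,13}).
Every remaining set overlaps one of these, and no 5 of the listed sets are pairwise disjoint, so 4 is the maximum.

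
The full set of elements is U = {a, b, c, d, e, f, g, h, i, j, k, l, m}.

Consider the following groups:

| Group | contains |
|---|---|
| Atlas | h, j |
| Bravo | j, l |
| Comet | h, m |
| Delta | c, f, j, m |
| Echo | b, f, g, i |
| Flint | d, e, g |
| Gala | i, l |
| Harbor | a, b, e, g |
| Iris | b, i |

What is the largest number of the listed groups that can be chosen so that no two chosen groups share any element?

Bravo, Comet, Flint, Iris are pairwise disjoint (Bravo={j,l}; Comet={h,m}; Flint={d,e,g}; Iris={b,i}).
Every remaining group overlaps one of these, and no 5 of the listed groups are pairwise disjoint, so 4 is the maximum.

4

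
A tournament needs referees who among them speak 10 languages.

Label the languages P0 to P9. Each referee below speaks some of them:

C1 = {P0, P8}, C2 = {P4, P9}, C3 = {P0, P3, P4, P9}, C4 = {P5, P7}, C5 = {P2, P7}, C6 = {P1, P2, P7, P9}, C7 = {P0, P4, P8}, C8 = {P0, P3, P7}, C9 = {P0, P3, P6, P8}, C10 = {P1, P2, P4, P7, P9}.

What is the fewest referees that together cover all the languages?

3

Take {C4, C9, C10}. Their union is {P0, P1, P2, P3, P4, P5, P6, P7, P8, P9}, which is all 10 languages.
Only C4 contains P5, so C4 is forced; the remaining 8 languages need at least 2 more referees (each remaining referee adds at most 4) — so at least 3 referees are needed, and 3 is optimal.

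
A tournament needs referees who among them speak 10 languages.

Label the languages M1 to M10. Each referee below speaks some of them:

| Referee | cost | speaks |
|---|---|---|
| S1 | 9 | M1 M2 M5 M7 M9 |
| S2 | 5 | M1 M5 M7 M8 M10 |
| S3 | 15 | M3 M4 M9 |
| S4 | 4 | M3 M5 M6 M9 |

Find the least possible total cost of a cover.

S1, S2, S3, S4 together cover every language (S1 ∪ S2 ∪ S3 ∪ S4 = {M1, M2, M3, M4, M5, M6, M7, M8, M9, M10}); total cost 9 + 5 + 15 + 4 = 33.
No covering selection has total cost below 33.

33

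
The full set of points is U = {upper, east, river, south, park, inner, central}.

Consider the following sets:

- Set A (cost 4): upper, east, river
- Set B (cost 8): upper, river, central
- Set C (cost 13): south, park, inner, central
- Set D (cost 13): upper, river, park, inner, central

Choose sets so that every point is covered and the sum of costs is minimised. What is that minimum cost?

A, C together cover every point (A ∪ C = {upper, east, river, south, park, inner, central}); total cost 4 + 13 = 17.
No covering selection has total cost below 17.

17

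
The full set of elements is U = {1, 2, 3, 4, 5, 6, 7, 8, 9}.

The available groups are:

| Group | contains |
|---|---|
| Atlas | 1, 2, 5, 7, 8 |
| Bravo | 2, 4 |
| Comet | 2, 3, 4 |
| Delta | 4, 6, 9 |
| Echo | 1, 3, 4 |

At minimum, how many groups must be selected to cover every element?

3

Atlas and Delta and Echo together: Atlas ∪ Delta ∪ Echo = {1, 2, 3, 4, 5, 6, 7, 8, 9} — every element is covered.
Only Atlas contains 5, so Atlas is forced; the remaining 4 elements need at least 2 more groups (each remaining group adds at most 3) — so at least 3 groups are needed, and 3 is optimal.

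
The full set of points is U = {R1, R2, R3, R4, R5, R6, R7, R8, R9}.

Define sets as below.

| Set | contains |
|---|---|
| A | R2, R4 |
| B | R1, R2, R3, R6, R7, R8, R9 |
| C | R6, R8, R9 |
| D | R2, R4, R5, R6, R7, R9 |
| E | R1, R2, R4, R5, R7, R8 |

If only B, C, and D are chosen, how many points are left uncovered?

0

Union of B, C, D = {R1, R2, R3, R4, R5, R6, R7, R8, R9} — that's every point, so 0 are uncovered.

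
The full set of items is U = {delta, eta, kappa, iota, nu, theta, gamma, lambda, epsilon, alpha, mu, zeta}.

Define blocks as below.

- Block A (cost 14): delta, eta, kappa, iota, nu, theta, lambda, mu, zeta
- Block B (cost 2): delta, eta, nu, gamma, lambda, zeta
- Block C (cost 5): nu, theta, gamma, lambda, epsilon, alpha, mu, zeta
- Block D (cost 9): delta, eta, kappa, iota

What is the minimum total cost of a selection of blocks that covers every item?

14

C, D together cover every item (C ∪ D = {delta, eta, kappa, iota, nu, theta, gamma, lambda, epsilon, alpha, mu, zeta}); total cost 5 + 9 = 14.
The greedy pick B, C, D costs 16; no covering selection beats 14.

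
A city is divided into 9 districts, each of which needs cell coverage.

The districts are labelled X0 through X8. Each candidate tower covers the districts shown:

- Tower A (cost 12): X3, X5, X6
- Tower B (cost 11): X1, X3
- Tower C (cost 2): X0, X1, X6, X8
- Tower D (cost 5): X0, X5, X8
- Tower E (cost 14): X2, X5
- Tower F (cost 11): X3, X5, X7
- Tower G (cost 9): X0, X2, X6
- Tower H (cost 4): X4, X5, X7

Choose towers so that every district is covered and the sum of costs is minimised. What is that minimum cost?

B, C, G, H together cover every district (B ∪ C ∪ G ∪ H = {X0, X1, X2, X3, X4, X5, X6, X7, X8}); total cost 11 + 2 + 9 + 4 = 26.
No covering selection has total cost below 26.

26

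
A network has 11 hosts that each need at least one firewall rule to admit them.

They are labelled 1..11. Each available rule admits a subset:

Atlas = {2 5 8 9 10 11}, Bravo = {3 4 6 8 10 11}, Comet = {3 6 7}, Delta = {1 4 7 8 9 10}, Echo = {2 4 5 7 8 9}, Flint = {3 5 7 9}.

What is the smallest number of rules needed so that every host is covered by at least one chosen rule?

3

Bravo and Delta and Echo together: Bravo ∪ Delta ∪ Echo = {1, 2, 3, 4, 5, 6, 7, 8, 9, 10, 11} — every host is covered.
Only Delta contains 1, so Delta is forced; the remaining 5 hosts need at least 2 more rules (each remaining rule adds at most 3) — so at least 3 rules are needed, and 3 is optimal.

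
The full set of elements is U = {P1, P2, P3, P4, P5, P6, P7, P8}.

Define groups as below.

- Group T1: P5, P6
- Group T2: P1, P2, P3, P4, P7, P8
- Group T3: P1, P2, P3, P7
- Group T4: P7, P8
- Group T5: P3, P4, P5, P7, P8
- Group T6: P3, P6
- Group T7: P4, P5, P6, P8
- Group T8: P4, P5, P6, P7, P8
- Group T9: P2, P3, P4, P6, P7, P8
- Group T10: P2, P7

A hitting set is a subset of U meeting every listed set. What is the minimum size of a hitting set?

2

Take H = {P6, P7}. Each listed group contains at least one of these, so H is a hitting set of size 2.
The groups T1, T4 are pairwise disjoint, so any hitting set needs a separate element for each — at least 2. Hence 2 is optimal.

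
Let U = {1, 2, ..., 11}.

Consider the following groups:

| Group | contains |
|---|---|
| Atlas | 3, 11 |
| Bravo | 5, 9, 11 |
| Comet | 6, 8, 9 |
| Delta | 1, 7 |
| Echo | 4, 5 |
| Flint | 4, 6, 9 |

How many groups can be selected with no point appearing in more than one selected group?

4

Atlas, Comet, Delta, Echo are pairwise disjoint (Atlas={3,11}; Comet={6,8,9}; Delta={1,7}; Echo={4,5}).
Every remaining group overlaps one of these, and no 5 of the listed groups are pairwise disjoint, so 4 is the maximum.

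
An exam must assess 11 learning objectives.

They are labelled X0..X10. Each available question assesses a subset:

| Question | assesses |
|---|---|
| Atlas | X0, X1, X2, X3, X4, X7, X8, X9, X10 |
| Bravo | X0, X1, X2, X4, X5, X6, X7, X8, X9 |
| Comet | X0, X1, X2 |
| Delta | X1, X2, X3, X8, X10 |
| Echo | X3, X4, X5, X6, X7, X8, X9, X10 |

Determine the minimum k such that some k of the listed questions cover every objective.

2

Take {Atlas, Bravo}. Their union is {X0, X1, X2, X3, X4, X5, X6, X7, X8, X9, X10}, which is all 11 objectives.
No single question has all 11 objectives (the largest, Atlas, has 9), so 2 is optimal.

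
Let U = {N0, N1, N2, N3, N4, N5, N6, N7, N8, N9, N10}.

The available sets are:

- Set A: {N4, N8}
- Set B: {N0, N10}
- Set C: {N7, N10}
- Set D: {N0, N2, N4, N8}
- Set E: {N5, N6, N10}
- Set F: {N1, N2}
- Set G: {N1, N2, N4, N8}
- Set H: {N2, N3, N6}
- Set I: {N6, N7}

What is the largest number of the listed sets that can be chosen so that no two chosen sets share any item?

A, B, F, I are pairwise disjoint (A={N4,N8}; B={N0,N10}; F={N1,N2}; I={N6,N7}).
Every remaining set overlaps one of these, and no 5 of the listed sets are pairwise disjoint, so 4 is the maximum.

4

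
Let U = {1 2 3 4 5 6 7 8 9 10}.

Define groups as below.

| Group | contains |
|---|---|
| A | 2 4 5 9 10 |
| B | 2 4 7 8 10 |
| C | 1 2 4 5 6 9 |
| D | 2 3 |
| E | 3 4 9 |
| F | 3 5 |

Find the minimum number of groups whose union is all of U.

B and C and E together: B ∪ C ∪ E = {1, 2, 3, 4, 5, 6, 7, 8, 9, 10} — every point is covered.
Only C contains 1, so C is forced; the remaining 4 points need at least 2 more groups (each remaining group adds at most 3) — so at least 3 groups are needed, and 3 is optimal.

3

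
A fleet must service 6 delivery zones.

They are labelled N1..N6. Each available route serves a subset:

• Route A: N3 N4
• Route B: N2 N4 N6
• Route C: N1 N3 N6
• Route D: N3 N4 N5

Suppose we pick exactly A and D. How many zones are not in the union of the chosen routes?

3

Union of A, D = {N3, N4, N5}.
Not covered: N1, N2, N6 — 3 zones.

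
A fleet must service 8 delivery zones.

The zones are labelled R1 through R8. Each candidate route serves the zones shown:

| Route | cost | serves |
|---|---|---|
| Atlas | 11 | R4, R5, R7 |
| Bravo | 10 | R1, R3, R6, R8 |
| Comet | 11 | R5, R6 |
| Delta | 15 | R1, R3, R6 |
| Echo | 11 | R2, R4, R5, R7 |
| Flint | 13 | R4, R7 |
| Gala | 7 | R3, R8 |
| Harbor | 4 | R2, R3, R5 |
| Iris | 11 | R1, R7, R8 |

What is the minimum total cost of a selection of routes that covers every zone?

21

Bravo, Echo together cover every zone (Bravo ∪ Echo = {R1, R2, R3, R4, R5, R6, R7, R8}); total cost 10 + 11 = 21.
The greedy pick Harbor, Bravo, Atlas costs 25; no covering selection beats 21.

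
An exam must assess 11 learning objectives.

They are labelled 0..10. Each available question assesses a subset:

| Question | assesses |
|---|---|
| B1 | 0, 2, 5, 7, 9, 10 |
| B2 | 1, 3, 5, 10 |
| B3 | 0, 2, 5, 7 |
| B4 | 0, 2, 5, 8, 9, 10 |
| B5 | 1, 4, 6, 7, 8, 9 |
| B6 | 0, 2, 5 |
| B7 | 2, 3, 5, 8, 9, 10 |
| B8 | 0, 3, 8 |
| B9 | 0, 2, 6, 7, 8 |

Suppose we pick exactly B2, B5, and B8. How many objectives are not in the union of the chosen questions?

1

Union of B2, B5, B8 = {0, 1, 3, 4, 5, 6, 7, 8, 9, 10}.
Not covered: 2 — 1 objective.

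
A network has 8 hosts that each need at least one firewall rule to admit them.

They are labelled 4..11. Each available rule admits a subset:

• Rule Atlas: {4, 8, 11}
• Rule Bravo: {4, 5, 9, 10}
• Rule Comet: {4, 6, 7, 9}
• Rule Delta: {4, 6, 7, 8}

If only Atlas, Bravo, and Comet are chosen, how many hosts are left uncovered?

Union of Atlas, Bravo, Comet = {4, 5, 6, 7, 8, 9, 10, 11} — that's every host, so 0 are uncovered.

0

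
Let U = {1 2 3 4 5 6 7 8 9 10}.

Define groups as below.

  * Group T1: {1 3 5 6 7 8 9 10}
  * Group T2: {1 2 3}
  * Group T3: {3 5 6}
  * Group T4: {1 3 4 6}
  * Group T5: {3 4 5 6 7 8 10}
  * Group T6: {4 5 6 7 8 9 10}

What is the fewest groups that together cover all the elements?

T2 and T6 together: T2 ∪ T6 = {1, 2, 3, 4, 5, 6, 7, 8, 9, 10} — every element is covered.
No single group has all 10 elements (the largest, T1, has 8), so 2 is optimal.

2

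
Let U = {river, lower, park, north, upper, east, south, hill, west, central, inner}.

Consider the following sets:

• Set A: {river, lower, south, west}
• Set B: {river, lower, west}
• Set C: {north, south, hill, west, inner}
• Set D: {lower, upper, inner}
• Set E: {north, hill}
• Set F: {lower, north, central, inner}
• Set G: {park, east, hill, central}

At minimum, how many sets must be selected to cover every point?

A and D and F and G together: A ∪ D ∪ F ∪ G = {river, lower, park, north, upper, east, south, hill, west, central, inner} — every point is covered.
No 3 of the 7 sets cover everything (all 35 combinations miss at least one point), so 4 is optimal.

4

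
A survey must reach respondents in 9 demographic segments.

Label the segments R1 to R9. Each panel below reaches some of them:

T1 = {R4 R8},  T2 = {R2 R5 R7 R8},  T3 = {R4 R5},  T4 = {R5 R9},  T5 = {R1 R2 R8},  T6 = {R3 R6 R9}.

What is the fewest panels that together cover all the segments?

4

T2 and T3 and T5 and T6 together: T2 ∪ T3 ∪ T5 ∪ T6 = {R1, R2, R3, R4, R5, R6, R7, R8, R9} — every segment is covered.
No 3 of the 6 panels cover everything (all 20 combinations miss at least one segment), so 4 is optimal.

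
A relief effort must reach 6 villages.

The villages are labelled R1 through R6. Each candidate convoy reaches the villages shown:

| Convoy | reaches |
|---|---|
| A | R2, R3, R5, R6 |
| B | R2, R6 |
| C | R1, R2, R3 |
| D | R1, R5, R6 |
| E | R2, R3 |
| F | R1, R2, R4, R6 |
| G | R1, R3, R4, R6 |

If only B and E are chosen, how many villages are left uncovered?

3

Union of B, E = {R2, R3, R6}.
Not covered: R1, R4, R5 — 3 villages.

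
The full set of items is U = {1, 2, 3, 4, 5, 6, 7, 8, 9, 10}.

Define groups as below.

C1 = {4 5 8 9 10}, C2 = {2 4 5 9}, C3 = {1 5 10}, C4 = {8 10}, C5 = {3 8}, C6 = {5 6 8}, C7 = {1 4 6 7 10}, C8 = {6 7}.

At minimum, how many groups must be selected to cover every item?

3

Take {C2, C5, C7}. Their union is {1, 2, 3, 4, 5, 6, 7, 8, 9, 10}, which is all 10 items.
Only C2 contains 2, so C2 is forced; the remaining 6 items need at least 2 more groups (each remaining group adds at most 4) — so at least 3 groups are needed, and 3 is optimal.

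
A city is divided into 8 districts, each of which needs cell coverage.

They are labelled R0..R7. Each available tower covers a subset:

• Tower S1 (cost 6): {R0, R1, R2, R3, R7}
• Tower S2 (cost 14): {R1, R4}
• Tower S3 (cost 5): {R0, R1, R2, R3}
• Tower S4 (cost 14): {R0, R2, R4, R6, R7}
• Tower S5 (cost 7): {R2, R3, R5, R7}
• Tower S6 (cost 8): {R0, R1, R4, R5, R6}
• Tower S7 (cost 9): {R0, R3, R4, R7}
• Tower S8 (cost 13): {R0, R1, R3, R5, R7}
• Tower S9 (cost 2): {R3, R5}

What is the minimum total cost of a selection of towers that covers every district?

14

S1, S6 together cover every district (S1 ∪ S6 = {R0, R1, R2, R3, R4, R5, R6, R7}); total cost 6 + 8 = 14.
The greedy pick S9, S1, S6 costs 16; no covering selection beats 14.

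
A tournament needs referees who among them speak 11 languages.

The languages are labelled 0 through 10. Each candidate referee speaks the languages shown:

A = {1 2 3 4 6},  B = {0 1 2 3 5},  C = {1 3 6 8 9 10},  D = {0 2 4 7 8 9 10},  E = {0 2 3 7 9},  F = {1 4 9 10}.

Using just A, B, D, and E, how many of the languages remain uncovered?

Union of A, B, D, E = {0, 1, 2, 3, 4, 5, 6, 7, 8, 9, 10} — that's every language, so 0 are uncovered.

0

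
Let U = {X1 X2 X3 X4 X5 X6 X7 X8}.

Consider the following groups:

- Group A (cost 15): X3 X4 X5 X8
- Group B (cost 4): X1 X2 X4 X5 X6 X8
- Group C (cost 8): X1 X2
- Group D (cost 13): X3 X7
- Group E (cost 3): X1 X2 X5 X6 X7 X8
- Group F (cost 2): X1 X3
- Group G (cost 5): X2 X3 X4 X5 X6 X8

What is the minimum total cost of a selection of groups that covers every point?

8

E, G together cover every point (E ∪ G = {X1, X2, X3, X4, X5, X6, X7, X8}); total cost 3 + 5 = 8.
The greedy pick E, F, B costs 9; no covering selection beats 8.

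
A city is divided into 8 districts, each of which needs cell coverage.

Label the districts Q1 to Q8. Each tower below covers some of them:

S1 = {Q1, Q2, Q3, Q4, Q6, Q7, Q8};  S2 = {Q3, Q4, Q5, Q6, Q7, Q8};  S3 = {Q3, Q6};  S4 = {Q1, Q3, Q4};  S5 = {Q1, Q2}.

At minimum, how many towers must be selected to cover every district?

2

Take {S2, S5}. Their union is {Q1, Q2, Q3, Q4, Q5, Q6, Q7, Q8}, which is all 8 districts.
No single tower has all 8 districts (the largest, S1, has 7), so 2 is optimal.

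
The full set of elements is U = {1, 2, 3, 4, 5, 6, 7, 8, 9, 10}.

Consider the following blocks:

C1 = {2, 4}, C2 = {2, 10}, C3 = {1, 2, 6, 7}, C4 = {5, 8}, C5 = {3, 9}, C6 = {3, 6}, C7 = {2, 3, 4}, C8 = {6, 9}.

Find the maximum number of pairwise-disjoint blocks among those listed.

C2, C4, C8 are pairwise disjoint (C2={2,10}; C4={5,8}; C8={6,9}).
Every remaining block overlaps one of these, and no 4 of the listed blocks are pairwise disjoint, so 3 is the maximum.

3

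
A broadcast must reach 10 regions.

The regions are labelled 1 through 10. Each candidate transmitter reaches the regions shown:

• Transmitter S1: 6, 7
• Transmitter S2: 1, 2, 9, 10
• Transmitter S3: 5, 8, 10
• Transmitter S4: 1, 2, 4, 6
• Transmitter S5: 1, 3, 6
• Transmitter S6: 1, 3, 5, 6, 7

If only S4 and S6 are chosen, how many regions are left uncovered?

Union of S4, S6 = {1, 2, 3, 4, 5, 6, 7}.
Not covered: 8, 9, 10 — 3 regions.

3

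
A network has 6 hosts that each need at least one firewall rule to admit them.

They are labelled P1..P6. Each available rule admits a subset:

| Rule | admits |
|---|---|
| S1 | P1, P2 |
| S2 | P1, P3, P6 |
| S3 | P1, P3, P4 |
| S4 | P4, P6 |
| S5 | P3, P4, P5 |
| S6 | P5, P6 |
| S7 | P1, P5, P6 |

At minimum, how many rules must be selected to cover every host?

3

S1 and S2 and S5 together: S1 ∪ S2 ∪ S5 = {P1, P2, P3, P4, P5, P6} — every host is covered.
Only S1 contains P2, so S1 is forced; the remaining 4 hosts need at least 2 more rules (each remaining rule adds at most 3) — so at least 3 rules are needed, and 3 is optimal.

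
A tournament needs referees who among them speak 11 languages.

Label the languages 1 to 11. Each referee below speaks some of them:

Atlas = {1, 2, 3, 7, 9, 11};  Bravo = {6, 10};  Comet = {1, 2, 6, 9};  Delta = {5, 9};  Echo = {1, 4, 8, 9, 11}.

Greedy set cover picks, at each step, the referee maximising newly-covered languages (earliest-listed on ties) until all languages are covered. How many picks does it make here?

Greedy: pick Atlas (covers 6 new) → pick Bravo (covers 2 new) → pick Echo (covers 2 new) → pick Delta (covers 1 new). Total picks: 4.

4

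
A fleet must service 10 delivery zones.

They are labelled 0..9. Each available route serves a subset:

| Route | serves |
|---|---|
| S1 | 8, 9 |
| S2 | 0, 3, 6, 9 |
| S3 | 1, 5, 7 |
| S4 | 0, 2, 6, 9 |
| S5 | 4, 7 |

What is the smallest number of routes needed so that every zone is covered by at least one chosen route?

S1 and S2 and S3 and S4 and S5 together: S1 ∪ S2 ∪ S3 ∪ S4 ∪ S5 = {0, 1, 2, 3, 4, 5, 6, 7, 8, 9} — every zone is covered.
No 4 of the 5 routes cover everything (all 5 combinations miss at least one zone), so 5 is optimal.

5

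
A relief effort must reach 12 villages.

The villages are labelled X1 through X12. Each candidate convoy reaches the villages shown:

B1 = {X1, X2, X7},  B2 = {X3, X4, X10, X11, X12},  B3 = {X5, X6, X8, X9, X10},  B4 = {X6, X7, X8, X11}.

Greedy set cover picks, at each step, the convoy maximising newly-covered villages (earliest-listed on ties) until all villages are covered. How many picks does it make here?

3

Greedy: pick B2 (covers 5 new) → pick B3 (covers 4 new) → pick B1 (covers 3 new). Total picks: 3.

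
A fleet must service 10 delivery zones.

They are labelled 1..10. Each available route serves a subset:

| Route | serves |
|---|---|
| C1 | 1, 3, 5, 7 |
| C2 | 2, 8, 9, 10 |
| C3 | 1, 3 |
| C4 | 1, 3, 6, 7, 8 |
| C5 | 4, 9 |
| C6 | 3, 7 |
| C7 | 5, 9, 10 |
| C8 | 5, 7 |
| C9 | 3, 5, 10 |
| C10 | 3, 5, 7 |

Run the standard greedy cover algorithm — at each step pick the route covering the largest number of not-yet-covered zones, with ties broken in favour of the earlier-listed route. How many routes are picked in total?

4

Greedy: pick C4 (covers 5 new) → pick C2 (covers 3 new) → pick C1 (covers 1 new) → pick C5 (covers 1 new). Total picks: 4.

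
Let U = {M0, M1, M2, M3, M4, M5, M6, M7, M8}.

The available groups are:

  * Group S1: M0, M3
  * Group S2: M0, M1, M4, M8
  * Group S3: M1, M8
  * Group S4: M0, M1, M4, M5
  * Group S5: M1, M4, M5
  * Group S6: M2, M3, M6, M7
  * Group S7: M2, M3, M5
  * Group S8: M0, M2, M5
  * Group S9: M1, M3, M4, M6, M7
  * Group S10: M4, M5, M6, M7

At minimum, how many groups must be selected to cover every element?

3

S2, S6, and S7 cover everything between them: the union {M0, M1, M2, M3, M4, M5, M6, M7, M8} is all of U.
No 2 of the 10 groups cover everything (all 45 combinations miss at least one element), so 3 is optimal.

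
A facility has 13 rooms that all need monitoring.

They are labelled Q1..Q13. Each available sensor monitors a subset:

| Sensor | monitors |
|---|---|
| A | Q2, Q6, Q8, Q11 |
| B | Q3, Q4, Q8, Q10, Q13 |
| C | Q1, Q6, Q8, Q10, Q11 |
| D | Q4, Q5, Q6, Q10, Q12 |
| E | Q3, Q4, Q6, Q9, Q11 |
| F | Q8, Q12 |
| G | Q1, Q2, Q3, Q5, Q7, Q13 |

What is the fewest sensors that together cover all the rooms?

C and E and F and G together: C ∪ E ∪ F ∪ G = {Q1, Q2, Q3, Q4, Q5, Q6, Q7, Q8, Q9, Q10, Q11, Q12, Q13} — every room is covered.
No 3 of the 7 sensors cover everything (all 35 combinations miss at least one room), so 4 is optimal.

4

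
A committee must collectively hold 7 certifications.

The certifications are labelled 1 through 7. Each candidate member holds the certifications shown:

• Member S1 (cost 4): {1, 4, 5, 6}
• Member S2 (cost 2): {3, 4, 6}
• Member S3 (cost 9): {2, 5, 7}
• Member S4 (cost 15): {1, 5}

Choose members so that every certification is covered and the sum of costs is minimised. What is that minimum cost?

15

S1, S2, S3 together cover every certification (S1 ∪ S2 ∪ S3 = {1, 2, 3, 4, 5, 6, 7}); total cost 4 + 2 + 9 = 15.
No covering selection has total cost below 15.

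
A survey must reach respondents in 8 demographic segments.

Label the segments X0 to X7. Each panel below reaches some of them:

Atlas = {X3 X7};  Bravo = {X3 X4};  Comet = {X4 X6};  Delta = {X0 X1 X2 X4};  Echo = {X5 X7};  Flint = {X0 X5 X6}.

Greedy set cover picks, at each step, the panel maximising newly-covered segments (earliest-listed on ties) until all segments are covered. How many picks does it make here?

Greedy: pick Delta (covers 4 new) → pick Atlas (covers 2 new) → pick Flint (covers 2 new). Total picks: 3.

3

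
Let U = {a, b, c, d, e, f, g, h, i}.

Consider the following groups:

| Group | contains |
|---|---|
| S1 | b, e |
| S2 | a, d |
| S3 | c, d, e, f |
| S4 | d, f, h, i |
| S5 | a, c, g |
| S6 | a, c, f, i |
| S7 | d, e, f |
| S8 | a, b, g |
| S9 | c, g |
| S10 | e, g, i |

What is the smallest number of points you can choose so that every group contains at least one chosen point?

4

T = {d, e, g, i} meets every group (each contains at least one member of T), and |T| = 4.
No choice of 3 points meets every group, so 4 is the minimum.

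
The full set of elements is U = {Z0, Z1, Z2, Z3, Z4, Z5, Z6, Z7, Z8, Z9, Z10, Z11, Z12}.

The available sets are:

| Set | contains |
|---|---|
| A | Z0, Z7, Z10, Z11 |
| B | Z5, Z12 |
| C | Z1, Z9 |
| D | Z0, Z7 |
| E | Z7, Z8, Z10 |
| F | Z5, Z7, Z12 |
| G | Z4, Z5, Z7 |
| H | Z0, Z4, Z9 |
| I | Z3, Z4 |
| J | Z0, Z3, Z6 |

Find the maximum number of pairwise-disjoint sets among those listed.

B, C, E, I are pairwise disjoint (B={Z5,Z12}; C={Z1,Z9}; E={Z7,Z8,Z10}; I={Z3,Z4}).
Every remaining set overlaps one of these, and no 5 of the listed sets are pairwise disjoint, so 4 is the maximum.

4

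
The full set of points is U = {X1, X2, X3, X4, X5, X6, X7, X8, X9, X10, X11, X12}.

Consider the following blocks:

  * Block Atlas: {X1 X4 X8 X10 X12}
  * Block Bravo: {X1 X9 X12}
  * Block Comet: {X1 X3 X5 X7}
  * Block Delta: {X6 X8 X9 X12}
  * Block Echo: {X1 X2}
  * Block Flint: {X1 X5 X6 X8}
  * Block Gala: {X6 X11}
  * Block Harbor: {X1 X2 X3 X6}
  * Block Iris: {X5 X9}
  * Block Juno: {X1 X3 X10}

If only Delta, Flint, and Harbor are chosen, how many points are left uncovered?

4

Union of Delta, Flint, Harbor = {X1, X2, X3, X5, X6, X8, X9, X12}.
Not covered: X4, X7, X10, X11 — 4 points.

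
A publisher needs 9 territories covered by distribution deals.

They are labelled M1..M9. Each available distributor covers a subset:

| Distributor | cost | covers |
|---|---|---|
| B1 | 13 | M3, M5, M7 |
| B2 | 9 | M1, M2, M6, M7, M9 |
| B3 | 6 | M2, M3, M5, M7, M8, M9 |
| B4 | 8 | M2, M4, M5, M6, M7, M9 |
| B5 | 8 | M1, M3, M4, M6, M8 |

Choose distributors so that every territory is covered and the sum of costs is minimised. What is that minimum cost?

14

B3, B5 together cover every territory (B3 ∪ B5 = {M1, M2, M3, M4, M5, M6, M7, M8, M9}); total cost 6 + 8 = 14.
No covering selection has total cost below 14.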